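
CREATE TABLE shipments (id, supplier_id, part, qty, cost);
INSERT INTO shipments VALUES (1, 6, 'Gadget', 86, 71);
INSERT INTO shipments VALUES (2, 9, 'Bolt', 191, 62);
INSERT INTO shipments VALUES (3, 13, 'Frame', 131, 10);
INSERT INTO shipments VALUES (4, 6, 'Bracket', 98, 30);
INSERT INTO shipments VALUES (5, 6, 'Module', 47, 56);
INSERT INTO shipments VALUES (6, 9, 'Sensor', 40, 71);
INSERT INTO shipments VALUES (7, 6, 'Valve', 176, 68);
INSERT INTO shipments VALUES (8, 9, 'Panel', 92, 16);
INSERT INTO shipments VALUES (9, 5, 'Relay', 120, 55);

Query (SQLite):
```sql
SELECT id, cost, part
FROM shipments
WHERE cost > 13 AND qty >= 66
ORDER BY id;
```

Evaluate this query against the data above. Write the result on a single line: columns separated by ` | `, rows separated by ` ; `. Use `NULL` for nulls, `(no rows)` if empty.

1 | 71 | Gadget ; 2 | 62 | Bolt ; 4 | 30 | Bracket ; 7 | 68 | Valve ; 8 | 16 | Panel ; 9 | 55 | Relay

cost > 13: ids {1, 2, 4, 5, 6, 7, 8, 9}
qty >= 66: ids {1, 2, 3, 4, 7, 8, 9}
Combine with AND.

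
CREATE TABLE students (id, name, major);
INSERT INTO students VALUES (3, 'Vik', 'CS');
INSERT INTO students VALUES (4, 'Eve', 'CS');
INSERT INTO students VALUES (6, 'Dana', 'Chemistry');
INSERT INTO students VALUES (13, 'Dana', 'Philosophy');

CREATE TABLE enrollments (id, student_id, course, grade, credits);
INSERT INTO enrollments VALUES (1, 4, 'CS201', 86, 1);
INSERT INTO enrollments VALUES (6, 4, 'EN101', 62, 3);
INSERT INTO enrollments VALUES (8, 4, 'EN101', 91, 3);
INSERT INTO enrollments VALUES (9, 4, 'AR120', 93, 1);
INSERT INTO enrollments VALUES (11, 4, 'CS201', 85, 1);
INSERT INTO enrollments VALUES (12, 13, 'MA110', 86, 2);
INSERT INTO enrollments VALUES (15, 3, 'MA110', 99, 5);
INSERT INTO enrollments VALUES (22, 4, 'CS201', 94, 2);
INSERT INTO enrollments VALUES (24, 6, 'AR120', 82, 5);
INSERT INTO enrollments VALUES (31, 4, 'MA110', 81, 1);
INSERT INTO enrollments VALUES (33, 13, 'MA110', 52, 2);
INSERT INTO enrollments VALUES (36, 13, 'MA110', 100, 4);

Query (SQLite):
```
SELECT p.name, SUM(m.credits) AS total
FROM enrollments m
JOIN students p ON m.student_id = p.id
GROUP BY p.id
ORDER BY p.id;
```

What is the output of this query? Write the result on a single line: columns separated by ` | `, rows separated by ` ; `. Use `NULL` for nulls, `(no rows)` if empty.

Join each enrollments row to its students via student_id.
Group joined rows by students.id; compute SUM(m.credits) per group.
  3: ids {15} → SUM(m.credits)=5
  4: ids {1, 6, 8, 9, 11, 22, 31} → SUM(m.credits)=12
  6: ids {24} → SUM(m.credits)=5
  13: ids {12, 33, 36} → SUM(m.credits)=8

Vik | 5 ; Eve | 12 ; Dana | 5 ; Dana | 8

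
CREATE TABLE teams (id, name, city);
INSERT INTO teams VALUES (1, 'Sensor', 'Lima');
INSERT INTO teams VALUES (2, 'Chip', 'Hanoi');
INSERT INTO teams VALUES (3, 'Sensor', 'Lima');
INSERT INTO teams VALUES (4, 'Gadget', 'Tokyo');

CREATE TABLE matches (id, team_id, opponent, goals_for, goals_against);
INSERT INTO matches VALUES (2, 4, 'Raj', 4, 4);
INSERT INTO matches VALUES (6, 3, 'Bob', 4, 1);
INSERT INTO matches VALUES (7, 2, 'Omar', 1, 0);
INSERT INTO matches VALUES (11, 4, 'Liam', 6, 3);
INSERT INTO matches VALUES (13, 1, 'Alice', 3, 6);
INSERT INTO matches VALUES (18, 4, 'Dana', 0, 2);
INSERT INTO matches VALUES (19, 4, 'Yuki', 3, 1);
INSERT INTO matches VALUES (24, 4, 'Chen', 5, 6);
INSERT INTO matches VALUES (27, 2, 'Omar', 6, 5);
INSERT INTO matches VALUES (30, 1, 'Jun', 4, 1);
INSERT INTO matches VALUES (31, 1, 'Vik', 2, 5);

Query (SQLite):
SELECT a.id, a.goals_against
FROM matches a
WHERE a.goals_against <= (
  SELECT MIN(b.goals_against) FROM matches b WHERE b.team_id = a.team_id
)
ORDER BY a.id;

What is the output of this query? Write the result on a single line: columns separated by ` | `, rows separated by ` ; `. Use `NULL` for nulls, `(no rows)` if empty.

For each matches row a, compute MIN(goals_against) over rows sharing a.team_id.
Keep row a if a.goals_against <= that per-group MIN.
  team_id=1: MIN(goals_against) = 1
  team_id=2: MIN(goals_against) = 0
  team_id=3: MIN(goals_against) = 1
  team_id=4: MIN(goals_against) = 1

6 | 1 ; 7 | 0 ; 19 | 1 ; 30 | 1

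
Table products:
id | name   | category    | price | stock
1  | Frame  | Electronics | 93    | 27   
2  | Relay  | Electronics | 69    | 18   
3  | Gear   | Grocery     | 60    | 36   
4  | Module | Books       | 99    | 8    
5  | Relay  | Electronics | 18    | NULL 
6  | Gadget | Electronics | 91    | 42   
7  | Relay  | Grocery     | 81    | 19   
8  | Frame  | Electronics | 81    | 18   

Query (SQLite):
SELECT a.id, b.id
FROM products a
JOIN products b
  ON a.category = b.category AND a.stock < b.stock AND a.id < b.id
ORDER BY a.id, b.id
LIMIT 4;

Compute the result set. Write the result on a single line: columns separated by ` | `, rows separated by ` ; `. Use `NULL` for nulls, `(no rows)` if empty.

Pairs (a,b) with same category, a.stock < b.stock, a.id < b.id.
category groups: Books:{4} Electronics:{1,2,5,6,8} Grocery:{3,7}
Ordered by (a.id, b.id); first 4.

1 | 6 ; 2 | 6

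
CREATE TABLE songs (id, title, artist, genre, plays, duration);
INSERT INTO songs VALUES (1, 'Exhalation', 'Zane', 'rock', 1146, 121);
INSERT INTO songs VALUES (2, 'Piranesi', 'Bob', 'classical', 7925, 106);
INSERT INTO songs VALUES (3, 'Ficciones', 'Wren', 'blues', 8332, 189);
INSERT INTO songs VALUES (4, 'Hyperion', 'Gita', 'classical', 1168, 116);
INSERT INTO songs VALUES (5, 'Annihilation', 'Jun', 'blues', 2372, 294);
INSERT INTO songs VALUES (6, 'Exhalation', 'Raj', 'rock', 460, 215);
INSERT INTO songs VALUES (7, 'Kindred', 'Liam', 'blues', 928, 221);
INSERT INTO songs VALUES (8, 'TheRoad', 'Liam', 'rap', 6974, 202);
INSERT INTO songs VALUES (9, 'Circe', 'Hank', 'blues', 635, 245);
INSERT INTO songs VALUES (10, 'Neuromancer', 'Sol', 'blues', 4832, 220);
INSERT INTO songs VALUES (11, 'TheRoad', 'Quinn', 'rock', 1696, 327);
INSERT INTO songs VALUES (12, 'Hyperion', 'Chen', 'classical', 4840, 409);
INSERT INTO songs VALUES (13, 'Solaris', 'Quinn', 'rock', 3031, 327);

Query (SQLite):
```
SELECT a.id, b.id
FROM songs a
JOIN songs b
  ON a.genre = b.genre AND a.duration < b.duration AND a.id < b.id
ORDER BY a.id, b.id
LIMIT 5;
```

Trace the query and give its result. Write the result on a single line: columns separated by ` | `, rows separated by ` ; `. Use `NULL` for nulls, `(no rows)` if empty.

1 | 6 ; 1 | 11 ; 1 | 13 ; 2 | 4 ; 2 | 12

Pairs (a,b) with same genre, a.duration < b.duration, a.id < b.id.
genre groups: blues:{3,5,7,9,10} classical:{2,4,12} rap:{8} rock:{1,6,11,13}
Ordered by (a.id, b.id); first 5.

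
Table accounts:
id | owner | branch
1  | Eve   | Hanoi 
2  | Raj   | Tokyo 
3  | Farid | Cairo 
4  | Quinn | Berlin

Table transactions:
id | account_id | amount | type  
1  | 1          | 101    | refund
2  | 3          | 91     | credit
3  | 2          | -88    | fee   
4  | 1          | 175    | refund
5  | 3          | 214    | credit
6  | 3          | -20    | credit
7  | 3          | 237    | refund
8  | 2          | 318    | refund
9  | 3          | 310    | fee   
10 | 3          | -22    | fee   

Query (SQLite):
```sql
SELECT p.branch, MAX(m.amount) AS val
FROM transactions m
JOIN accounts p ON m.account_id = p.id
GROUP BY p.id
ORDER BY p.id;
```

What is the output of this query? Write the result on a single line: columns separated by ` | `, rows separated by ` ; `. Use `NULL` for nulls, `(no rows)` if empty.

Hanoi | 175 ; Tokyo | 318 ; Cairo | 310

Join each transactions row to its accounts via account_id.
Group joined rows by accounts.id; compute MAX(m.amount) per group.
  1: ids {1, 4} → MAX(m.amount)=175
  2: ids {3, 8} → MAX(m.amount)=318
  3: ids {2, 5, 6, 7, 9, 10} → MAX(m.amount)=310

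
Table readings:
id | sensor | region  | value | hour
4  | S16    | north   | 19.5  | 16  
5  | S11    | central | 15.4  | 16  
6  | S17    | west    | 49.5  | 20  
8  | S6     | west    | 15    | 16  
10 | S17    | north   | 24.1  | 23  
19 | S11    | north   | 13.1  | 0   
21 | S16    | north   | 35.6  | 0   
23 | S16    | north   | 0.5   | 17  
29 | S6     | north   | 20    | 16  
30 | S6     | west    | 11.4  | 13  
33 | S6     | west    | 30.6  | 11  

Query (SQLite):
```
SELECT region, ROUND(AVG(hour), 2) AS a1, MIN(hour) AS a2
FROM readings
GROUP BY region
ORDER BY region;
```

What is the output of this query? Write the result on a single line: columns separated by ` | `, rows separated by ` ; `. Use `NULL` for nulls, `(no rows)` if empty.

Group readings by region.
Per group compute: ROUND(AVG(hour), 2), MIN(hour).
  central: ids {5} → ROUND(AVG(hour), 2)=16, MIN(hour)=16
  north: ids {4, 10, 19, 21, 23, 29} → ROUND(AVG(hour), 2)=12, MIN(hour)=0
  west: ids {6, 8, 30, 33} → ROUND(AVG(hour), 2)=15, MIN(hour)=11

central | 16 | 16 ; north | 12 | 0 ; west | 15 | 11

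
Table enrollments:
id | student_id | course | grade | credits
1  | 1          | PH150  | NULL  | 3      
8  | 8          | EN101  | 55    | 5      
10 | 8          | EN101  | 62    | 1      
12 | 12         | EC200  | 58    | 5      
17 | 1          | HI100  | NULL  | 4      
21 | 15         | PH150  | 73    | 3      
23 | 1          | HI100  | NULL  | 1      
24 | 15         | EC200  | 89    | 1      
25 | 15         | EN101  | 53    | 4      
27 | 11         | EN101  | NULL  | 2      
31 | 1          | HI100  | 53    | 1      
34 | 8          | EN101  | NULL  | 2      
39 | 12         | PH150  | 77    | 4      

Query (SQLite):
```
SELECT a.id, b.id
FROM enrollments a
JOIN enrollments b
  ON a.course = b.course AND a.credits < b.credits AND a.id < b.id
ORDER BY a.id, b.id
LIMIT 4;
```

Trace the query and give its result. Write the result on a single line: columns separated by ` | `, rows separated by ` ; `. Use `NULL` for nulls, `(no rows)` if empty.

Pairs (a,b) with same course, a.credits < b.credits, a.id < b.id.
course groups: EC200:{12,24} EN101:{8,10,25,27,34} HI100:{17,23,31} PH150:{1,21,39}
Ordered by (a.id, b.id); first 4.

1 | 39 ; 10 | 25 ; 10 | 27 ; 10 | 34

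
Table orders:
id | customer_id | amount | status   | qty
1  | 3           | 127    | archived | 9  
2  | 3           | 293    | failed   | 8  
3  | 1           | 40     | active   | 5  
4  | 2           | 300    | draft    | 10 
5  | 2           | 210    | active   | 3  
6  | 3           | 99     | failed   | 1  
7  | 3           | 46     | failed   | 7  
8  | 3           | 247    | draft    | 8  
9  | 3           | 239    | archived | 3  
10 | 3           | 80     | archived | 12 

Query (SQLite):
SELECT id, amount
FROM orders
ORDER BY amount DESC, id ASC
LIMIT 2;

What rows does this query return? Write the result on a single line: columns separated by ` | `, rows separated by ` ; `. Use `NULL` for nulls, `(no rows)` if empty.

4 | 300 ; 2 | 293

Sort by amount desc, tiebreak id asc: (300, id=4), (293, id=2), (247, id=8), (239, id=9), (210, id=5) …. Take first 2.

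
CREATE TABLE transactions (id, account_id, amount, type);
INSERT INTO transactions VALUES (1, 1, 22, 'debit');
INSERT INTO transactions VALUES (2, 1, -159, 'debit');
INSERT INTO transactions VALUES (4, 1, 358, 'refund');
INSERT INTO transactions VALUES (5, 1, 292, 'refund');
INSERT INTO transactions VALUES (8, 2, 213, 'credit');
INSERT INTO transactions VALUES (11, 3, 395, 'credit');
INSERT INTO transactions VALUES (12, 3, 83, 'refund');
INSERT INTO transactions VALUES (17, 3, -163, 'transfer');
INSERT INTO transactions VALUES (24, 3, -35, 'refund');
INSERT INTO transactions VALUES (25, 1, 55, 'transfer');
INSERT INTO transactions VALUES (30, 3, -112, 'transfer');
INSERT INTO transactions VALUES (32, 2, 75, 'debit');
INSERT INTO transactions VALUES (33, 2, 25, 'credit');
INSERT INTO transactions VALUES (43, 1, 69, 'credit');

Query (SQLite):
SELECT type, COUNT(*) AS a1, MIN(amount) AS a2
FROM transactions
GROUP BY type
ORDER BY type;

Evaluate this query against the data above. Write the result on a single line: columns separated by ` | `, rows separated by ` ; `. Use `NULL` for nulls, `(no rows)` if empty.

Group transactions by type.
Per group compute: COUNT(*), MIN(amount).
  credit: ids {8, 11, 33, 43} → COUNT(*)=4, MIN(amount)=25
  debit: ids {1, 2, 32} → COUNT(*)=3, MIN(amount)=-159
  refund: ids {4, 5, 12, 24} → COUNT(*)=4, MIN(amount)=-35
  transfer: ids {17, 25, 30} → COUNT(*)=3, MIN(amount)=-163

credit | 4 | 25 ; debit | 3 | -159 ; refund | 4 | -35 ; transfer | 3 | -163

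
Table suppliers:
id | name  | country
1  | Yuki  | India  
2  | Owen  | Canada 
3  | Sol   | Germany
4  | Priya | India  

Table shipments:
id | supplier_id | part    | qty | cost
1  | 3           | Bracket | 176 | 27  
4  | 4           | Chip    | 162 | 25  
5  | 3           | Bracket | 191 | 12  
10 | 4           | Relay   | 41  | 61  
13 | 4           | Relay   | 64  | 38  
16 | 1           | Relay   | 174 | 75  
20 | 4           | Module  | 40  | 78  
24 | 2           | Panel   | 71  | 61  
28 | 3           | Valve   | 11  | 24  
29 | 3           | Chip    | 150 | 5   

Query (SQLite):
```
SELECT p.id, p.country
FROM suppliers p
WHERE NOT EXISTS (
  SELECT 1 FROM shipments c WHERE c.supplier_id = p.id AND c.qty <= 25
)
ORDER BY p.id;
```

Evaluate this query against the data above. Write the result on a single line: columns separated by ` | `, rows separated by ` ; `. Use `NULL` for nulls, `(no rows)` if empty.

For each suppliers row, check whether any shipments with matching supplier_id has qty <= 25.
Keep rows where that is false.

1 | India ; 2 | Canada ; 4 | India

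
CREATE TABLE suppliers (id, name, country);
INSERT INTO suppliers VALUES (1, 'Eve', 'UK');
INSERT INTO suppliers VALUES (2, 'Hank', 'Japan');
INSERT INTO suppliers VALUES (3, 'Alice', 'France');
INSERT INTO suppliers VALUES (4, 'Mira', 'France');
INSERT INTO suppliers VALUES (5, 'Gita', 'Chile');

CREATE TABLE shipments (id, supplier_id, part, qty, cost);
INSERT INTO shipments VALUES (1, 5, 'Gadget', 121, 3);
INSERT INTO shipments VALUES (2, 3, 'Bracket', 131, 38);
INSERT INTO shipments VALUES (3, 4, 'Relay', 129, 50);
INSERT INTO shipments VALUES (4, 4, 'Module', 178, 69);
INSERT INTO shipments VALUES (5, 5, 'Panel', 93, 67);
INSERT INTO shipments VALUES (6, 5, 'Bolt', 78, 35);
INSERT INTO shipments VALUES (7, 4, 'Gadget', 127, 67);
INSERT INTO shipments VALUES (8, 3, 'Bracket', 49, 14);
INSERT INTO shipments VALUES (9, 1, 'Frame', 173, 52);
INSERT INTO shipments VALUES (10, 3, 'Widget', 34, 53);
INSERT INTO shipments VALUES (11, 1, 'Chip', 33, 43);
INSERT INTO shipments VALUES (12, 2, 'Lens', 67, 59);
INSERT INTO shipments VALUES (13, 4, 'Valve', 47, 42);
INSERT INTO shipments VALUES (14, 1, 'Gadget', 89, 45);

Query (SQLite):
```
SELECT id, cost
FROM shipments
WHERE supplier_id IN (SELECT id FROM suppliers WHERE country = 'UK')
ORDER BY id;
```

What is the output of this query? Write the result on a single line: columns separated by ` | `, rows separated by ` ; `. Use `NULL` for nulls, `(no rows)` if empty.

9 | 52 ; 11 | 43 ; 14 | 45

Inner query: suppliers.id where country = 'UK'.
Outer: keep shipments rows whose supplier_id is in that set.
Inner query → {1}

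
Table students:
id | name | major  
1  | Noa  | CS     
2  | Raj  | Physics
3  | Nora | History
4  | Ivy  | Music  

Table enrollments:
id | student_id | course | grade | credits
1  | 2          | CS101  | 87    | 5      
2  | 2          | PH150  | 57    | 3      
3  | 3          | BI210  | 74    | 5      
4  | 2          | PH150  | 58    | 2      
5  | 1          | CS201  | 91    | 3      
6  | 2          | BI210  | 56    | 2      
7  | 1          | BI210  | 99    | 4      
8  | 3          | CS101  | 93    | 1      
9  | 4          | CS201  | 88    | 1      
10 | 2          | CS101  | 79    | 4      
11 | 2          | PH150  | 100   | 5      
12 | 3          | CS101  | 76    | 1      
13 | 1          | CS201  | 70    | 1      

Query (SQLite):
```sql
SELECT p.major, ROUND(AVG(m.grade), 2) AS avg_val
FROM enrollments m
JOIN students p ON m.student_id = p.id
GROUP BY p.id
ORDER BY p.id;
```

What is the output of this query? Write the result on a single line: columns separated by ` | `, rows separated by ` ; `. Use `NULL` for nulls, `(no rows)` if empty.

Join each enrollments row to its students via student_id.
Group joined rows by students.id; compute ROUND(AVG(m.grade), 2) per group.
  1: ids {5, 7, 13} → ROUND(AVG(m.grade), 2)=86.67
  2: ids {1, 2, 4, 6, 10, 11} → ROUND(AVG(m.grade), 2)=72.83
  3: ids {3, 8, 12} → ROUND(AVG(m.grade), 2)=81
  4: ids {9} → ROUND(AVG(m.grade), 2)=88

CS | 86.67 ; Physics | 72.83 ; History | 81 ; Music | 88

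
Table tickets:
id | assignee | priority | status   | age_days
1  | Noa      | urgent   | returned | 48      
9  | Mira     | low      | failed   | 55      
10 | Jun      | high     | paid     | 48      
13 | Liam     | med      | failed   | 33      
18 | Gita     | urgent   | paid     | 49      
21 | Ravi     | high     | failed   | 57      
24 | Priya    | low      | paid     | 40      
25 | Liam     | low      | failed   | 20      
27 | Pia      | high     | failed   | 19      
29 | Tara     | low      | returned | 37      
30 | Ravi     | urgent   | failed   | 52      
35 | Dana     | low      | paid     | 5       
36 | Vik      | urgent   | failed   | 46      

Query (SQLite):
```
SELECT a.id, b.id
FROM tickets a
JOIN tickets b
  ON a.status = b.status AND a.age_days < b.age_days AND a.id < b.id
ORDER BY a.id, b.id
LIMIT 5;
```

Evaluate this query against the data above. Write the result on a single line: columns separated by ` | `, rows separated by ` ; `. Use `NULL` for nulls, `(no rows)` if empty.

Pairs (a,b) with same status, a.age_days < b.age_days, a.id < b.id.
status groups: failed:{9,13,21,25,27,30,36} paid:{10,18,24,35} returned:{1,29}
Ordered by (a.id, b.id); first 5.

9 | 21 ; 10 | 18 ; 13 | 21 ; 13 | 30 ; 13 | 36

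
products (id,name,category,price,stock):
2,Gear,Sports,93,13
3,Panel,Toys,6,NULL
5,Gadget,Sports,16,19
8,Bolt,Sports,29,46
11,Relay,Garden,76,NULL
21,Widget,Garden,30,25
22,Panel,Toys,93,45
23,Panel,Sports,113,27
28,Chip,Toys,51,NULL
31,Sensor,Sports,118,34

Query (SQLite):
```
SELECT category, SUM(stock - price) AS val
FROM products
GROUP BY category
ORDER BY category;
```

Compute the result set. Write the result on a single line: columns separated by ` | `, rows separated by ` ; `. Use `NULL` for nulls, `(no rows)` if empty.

Garden | -5 ; Sports | -230 ; Toys | -48

For each row compute stock - price.
Group by category; take SUM of the expression per group.
  Garden: ids {11, 21} → SUM(stock - price)=-5
  Sports: ids {2, 5, 8, 23, 31} → SUM(stock - price)=-230
  Toys: ids {3, 22, 28} → SUM(stock - price)=-48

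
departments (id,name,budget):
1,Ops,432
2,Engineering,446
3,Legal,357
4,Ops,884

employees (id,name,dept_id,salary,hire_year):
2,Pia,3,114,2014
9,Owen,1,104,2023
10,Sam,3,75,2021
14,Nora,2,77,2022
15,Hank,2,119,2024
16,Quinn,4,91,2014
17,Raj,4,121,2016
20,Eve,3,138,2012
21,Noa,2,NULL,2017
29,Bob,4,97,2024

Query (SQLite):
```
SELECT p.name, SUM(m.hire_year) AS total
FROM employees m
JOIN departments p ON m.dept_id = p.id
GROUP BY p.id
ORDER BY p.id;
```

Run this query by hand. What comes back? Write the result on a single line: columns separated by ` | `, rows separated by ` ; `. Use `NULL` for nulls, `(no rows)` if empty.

Ops | 2023 ; Engineering | 6063 ; Legal | 6047 ; Ops | 6054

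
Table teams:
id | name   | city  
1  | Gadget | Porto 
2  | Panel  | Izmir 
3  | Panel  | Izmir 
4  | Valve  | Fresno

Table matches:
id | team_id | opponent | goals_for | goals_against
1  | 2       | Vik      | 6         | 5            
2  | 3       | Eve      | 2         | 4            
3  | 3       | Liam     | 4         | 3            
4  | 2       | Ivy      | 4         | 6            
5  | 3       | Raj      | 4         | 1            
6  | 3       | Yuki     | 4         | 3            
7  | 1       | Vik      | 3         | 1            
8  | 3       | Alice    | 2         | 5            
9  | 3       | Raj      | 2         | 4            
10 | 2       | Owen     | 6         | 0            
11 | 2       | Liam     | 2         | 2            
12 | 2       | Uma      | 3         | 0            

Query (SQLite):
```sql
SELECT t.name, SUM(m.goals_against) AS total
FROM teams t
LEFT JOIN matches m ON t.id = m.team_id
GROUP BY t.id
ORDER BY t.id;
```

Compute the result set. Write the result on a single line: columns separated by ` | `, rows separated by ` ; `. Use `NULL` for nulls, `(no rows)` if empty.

Gadget | 1 ; Panel | 13 ; Panel | 20 ; Valve | NULL

LEFT JOIN keeps every teams row; unmatched ones get NULL for matches columns.
Group by teams.id and compute SUM(m.goals_against). SUM over an all-NULL group is NULL.
  1: ids {7} → SUM(m.goals_against)=1
  2: ids {1, 4, 10, 11, 12} → SUM(m.goals_against)=13
  3: ids {2, 3, 5, 6, 8, 9} → SUM(m.goals_against)=20
  4: ids {—} → SUM(m.goals_against)=NULL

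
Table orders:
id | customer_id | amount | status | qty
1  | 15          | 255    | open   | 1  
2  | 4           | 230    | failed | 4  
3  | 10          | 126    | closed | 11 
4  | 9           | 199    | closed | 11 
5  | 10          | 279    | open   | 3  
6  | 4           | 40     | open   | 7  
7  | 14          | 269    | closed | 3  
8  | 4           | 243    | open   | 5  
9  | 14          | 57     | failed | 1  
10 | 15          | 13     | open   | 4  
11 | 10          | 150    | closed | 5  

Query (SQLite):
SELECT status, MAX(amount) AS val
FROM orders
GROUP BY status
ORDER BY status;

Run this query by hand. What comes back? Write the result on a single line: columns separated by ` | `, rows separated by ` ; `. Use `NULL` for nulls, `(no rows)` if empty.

Partition orders by status; compute MAX(amount) within each group.
  closed: ids {3, 4, 7, 11} → MAX(amount)=269
  failed: ids {2, 9} → MAX(amount)=230
  open: ids {1, 5, 6, 8, 10} → MAX(amount)=279

closed | 269 ; failed | 230 ; open | 279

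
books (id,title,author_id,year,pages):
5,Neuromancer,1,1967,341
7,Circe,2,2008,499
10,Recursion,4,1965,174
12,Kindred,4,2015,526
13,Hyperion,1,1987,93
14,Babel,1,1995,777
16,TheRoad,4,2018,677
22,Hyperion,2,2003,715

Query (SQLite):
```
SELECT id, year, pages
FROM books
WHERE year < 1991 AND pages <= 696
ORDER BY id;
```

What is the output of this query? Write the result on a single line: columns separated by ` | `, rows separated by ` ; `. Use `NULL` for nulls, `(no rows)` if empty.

5 | 1967 | 341 ; 10 | 1965 | 174 ; 13 | 1987 | 93

year < 1991: ids {5, 10, 13}
pages <= 696: ids {5, 7, 10, 12, 13, 16}
Combine with AND.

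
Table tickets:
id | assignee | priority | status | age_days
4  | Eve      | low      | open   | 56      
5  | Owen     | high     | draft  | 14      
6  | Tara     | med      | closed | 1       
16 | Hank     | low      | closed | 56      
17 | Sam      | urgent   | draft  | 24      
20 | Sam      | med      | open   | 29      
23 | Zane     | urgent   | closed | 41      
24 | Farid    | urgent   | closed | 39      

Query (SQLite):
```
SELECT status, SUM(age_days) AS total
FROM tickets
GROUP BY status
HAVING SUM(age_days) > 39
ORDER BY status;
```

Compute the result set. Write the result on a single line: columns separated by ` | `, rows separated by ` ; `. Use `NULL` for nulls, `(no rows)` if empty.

closed | 137 ; open | 85

Partition tickets by status; compute SUM(age_days) within each group.
HAVING: keep groups where SUM(age_days) > 39.
  closed: ids {6, 16, 23, 24} → SUM(age_days)=137
  draft: ids {5, 17} → SUM(age_days)=38
  open: ids {4, 20} → SUM(age_days)=85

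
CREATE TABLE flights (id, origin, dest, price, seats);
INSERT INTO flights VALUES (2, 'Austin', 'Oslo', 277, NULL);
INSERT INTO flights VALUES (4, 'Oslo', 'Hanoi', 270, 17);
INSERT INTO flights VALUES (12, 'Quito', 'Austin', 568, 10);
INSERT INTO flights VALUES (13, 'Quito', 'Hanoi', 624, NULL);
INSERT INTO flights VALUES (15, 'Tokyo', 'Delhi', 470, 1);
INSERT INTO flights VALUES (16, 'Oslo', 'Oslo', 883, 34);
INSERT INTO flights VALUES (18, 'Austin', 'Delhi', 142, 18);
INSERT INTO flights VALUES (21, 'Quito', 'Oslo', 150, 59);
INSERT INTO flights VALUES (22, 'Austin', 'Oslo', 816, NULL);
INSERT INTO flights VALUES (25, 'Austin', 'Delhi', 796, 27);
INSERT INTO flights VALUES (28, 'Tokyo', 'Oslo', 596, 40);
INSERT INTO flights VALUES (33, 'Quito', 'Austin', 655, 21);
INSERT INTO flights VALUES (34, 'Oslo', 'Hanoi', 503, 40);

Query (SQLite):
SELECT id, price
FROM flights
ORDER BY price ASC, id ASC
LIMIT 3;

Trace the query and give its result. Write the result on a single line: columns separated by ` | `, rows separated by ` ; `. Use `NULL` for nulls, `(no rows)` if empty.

Sort by price asc, tiebreak id asc: (142, id=18), (150, id=21), (270, id=4), (277, id=2), (470, id=15), (503, id=34) …. Take first 3.

18 | 142 ; 21 | 150 ; 4 | 270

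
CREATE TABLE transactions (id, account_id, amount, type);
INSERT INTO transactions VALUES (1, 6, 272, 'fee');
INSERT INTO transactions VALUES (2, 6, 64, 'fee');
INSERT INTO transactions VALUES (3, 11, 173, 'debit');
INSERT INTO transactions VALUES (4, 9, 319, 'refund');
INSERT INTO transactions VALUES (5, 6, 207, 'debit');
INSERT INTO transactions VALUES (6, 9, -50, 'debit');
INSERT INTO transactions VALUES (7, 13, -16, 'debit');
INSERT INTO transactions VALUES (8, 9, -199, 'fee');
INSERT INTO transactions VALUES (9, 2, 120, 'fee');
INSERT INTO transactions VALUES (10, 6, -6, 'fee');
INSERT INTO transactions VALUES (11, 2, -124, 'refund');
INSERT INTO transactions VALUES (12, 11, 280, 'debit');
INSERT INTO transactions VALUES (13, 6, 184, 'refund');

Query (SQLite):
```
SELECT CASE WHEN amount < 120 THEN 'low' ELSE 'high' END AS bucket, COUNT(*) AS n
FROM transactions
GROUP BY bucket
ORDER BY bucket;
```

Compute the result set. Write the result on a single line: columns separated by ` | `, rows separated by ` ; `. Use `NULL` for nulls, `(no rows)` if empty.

Bucket rows by amount < 120 → 'low' else 'high'; count each bucket.

high | 7 ; low | 6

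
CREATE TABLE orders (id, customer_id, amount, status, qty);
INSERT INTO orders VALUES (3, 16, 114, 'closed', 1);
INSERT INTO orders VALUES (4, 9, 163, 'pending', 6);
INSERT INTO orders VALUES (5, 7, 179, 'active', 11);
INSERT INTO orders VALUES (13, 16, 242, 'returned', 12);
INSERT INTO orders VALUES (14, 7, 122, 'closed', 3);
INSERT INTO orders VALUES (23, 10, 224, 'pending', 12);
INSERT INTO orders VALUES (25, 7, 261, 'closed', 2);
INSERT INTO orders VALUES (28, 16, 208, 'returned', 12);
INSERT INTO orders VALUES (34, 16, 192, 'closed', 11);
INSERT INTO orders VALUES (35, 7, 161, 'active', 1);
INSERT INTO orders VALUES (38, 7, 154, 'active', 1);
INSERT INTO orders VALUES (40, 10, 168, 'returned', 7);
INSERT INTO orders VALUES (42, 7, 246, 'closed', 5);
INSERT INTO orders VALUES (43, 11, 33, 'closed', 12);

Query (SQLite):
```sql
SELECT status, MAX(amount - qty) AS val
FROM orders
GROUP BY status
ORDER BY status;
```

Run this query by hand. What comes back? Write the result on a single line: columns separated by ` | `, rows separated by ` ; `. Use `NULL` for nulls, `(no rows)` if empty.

active | 168 ; closed | 259 ; pending | 212 ; returned | 230

For each row compute amount - qty.
Group by status; take MAX of the expression per group.
  active: ids {5, 35, 38} → MAX(amount - qty)=168
  closed: ids {3, 14, 25, 34, 42, 43} → MAX(amount - qty)=259
  pending: ids {4, 23} → MAX(amount - qty)=212
  returned: ids {13, 28, 40} → MAX(amount - qty)=230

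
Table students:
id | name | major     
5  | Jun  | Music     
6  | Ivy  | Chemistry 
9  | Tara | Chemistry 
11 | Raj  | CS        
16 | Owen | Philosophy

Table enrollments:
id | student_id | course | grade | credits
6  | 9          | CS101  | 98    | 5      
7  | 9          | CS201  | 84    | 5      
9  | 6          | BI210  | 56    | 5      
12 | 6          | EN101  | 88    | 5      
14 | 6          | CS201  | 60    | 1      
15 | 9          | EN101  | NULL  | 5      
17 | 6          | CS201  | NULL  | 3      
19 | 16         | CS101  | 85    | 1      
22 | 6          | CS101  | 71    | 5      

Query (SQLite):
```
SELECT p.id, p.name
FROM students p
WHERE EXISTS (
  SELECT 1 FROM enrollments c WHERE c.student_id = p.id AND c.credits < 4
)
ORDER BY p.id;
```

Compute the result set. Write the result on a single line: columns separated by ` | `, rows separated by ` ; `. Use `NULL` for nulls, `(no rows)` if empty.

6 | Ivy ; 16 | Owen

For each students row, check whether any enrollments with matching student_id has credits < 4.
Keep rows where that is true.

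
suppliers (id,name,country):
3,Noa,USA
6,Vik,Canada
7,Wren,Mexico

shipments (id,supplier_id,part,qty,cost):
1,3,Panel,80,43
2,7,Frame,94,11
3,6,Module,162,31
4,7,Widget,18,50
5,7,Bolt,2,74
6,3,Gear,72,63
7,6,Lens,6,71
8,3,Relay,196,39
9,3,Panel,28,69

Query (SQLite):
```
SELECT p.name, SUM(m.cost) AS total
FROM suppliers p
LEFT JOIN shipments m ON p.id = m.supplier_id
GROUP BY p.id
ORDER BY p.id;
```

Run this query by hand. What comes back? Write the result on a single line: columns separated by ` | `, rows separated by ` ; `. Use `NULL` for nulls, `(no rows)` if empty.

LEFT JOIN keeps every suppliers row; unmatched ones get NULL for shipments columns.
Group by suppliers.id and compute SUM(m.cost). SUM over an all-NULL group is NULL.
  3: ids {1, 6, 8, 9} → SUM(m.cost)=214
  6: ids {3, 7} → SUM(m.cost)=102
  7: ids {2, 4, 5} → SUM(m.cost)=135

Noa | 214 ; Vik | 102 ; Wren | 135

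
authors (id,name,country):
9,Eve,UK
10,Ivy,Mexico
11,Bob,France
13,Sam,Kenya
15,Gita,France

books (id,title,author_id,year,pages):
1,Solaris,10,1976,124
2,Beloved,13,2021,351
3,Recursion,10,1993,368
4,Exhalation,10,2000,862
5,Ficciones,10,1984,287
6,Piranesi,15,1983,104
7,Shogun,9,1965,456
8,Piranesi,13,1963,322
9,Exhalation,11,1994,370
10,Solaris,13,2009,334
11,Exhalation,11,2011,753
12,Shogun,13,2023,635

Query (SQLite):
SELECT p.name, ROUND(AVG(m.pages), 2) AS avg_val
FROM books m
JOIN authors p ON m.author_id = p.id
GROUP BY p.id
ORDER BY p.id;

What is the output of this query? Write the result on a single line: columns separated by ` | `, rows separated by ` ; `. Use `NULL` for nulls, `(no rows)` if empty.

Join each books row to its authors via author_id.
Group joined rows by authors.id; compute ROUND(AVG(m.pages), 2) per group.
  9: ids {7} → ROUND(AVG(m.pages), 2)=456
  10: ids {1, 3, 4, 5} → ROUND(AVG(m.pages), 2)=410.25
  11: ids {9, 11} → ROUND(AVG(m.pages), 2)=561.5
  13: ids {2, 8, 10, 12} → ROUND(AVG(m.pages), 2)=410.5
  15: ids {6} → ROUND(AVG(m.pages), 2)=104

Eve | 456 ; Ivy | 410.25 ; Bob | 561.5 ; Sam | 410.5 ; Gita | 104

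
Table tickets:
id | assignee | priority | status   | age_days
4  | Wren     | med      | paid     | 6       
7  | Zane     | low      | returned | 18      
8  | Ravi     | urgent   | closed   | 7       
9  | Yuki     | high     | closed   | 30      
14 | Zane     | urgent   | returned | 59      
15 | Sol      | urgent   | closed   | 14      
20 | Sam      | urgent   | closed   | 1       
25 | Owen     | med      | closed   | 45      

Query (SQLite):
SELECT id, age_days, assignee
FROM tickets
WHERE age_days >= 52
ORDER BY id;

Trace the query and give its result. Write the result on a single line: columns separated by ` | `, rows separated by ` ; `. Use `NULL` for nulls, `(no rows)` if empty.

age_days >= 52: ids {14}

14 | 59 | Zane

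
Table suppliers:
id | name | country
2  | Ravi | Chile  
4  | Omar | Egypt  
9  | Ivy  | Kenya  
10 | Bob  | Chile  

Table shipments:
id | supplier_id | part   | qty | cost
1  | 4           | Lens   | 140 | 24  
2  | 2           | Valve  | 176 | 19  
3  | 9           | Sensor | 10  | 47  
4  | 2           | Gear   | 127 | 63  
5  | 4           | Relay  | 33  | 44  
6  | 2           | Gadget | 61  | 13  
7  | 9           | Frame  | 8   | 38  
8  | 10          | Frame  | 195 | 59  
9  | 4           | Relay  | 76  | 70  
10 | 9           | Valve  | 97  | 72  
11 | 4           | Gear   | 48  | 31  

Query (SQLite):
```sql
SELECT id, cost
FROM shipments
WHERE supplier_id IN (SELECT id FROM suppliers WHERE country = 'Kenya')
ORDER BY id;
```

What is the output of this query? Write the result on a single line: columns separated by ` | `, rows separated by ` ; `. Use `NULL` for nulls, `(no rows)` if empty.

3 | 47 ; 7 | 38 ; 10 | 72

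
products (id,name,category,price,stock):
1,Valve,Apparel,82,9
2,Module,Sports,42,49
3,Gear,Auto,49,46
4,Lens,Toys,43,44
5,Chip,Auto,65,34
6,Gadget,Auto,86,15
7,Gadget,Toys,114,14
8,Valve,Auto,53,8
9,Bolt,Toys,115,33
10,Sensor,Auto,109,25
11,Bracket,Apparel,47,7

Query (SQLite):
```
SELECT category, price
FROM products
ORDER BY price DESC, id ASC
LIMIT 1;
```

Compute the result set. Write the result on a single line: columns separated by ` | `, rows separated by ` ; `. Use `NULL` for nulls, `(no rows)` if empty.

Sort by price desc, tiebreak id asc: (115, id=9), (114, id=7), (109, id=10), (86, id=6) …. Take first 1.

Toys | 115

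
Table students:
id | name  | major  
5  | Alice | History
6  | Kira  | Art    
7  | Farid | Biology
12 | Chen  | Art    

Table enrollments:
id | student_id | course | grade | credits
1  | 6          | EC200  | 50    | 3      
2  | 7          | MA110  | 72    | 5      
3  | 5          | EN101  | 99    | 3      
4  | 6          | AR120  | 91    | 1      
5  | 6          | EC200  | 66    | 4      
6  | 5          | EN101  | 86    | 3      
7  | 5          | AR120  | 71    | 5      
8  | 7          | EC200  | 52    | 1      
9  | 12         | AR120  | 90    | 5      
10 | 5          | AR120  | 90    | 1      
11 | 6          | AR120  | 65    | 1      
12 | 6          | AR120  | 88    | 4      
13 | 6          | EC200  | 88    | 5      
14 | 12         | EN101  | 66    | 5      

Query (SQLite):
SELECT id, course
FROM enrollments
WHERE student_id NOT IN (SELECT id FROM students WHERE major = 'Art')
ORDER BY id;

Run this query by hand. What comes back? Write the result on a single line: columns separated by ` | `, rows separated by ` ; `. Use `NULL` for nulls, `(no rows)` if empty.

2 | MA110 ; 3 | EN101 ; 6 | EN101 ; 7 | AR120 ; 8 | EC200 ; 10 | AR120

Inner query: students.id where major = 'Art'.
Outer: keep enrollments rows whose student_id is not in that set.
Inner query → {6, 12}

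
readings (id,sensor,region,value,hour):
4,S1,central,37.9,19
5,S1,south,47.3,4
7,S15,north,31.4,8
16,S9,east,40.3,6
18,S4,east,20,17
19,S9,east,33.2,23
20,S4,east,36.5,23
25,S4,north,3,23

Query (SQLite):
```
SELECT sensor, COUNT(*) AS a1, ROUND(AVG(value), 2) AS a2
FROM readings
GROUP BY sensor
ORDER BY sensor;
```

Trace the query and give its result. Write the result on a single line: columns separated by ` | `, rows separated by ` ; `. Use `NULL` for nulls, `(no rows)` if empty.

Group readings by sensor.
Per group compute: COUNT(*), ROUND(AVG(value), 2).
  S1: ids {4, 5} → COUNT(*)=2, ROUND(AVG(value), 2)=42.6
  S15: ids {7} → COUNT(*)=1, ROUND(AVG(value), 2)=31.4
  S4: ids {18, 20, 25} → COUNT(*)=3, ROUND(AVG(value), 2)=19.83
  S9: ids {16, 19} → COUNT(*)=2, ROUND(AVG(value), 2)=36.75

S1 | 2 | 42.6 ; S15 | 1 | 31.4 ; S4 | 3 | 19.83 ; S9 | 2 | 36.75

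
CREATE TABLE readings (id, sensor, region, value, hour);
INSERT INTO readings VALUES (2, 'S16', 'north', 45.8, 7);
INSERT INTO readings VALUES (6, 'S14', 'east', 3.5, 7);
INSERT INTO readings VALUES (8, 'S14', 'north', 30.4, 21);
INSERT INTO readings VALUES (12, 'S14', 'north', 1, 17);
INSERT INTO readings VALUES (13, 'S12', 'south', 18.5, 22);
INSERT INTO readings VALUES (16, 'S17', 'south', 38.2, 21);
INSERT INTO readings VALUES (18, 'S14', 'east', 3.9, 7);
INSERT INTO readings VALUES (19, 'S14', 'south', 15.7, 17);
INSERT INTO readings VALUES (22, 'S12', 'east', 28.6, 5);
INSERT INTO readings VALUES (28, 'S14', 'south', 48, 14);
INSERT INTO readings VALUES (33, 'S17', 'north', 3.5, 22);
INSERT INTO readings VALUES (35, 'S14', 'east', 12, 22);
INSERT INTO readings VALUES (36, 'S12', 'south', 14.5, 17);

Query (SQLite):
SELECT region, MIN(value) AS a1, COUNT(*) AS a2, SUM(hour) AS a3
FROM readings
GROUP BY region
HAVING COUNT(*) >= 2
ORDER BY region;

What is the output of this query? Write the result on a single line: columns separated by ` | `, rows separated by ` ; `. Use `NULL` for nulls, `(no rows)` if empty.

Group readings by region.
Per group compute: MIN(value), COUNT(*), SUM(hour).
HAVING: drop groups with fewer than 2 rows.
  east: ids {6, 18, 22, 35} → MIN(value)=3.5, COUNT(*)=4, SUM(hour)=41
  north: ids {2, 8, 12, 33} → MIN(value)=1, COUNT(*)=4, SUM(hour)=67
  south: ids {13, 16, 19, 28, 36} → MIN(value)=14.5, COUNT(*)=5, SUM(hour)=91

east | 3.5 | 4 | 41 ; north | 1 | 4 | 67 ; south | 14.5 | 5 | 91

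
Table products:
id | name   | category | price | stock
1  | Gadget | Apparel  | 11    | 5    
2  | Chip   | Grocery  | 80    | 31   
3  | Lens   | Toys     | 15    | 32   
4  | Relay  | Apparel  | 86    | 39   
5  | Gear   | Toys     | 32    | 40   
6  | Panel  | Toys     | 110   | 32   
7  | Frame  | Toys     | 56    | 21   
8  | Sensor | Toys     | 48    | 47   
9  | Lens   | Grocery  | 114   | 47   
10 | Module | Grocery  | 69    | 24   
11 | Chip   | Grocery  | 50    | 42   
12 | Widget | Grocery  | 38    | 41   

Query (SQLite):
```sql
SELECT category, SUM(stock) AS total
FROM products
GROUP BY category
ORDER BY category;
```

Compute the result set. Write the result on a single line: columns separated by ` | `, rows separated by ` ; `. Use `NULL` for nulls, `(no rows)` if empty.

Partition products by category; compute SUM(stock) within each group.
  Apparel: ids {1, 4} → SUM(stock)=44
  Grocery: ids {2, 9, 10, 11, 12} → SUM(stock)=185
  Toys: ids {3, 5, 6, 7, 8} → SUM(stock)=172

Apparel | 44 ; Grocery | 185 ; Toys | 172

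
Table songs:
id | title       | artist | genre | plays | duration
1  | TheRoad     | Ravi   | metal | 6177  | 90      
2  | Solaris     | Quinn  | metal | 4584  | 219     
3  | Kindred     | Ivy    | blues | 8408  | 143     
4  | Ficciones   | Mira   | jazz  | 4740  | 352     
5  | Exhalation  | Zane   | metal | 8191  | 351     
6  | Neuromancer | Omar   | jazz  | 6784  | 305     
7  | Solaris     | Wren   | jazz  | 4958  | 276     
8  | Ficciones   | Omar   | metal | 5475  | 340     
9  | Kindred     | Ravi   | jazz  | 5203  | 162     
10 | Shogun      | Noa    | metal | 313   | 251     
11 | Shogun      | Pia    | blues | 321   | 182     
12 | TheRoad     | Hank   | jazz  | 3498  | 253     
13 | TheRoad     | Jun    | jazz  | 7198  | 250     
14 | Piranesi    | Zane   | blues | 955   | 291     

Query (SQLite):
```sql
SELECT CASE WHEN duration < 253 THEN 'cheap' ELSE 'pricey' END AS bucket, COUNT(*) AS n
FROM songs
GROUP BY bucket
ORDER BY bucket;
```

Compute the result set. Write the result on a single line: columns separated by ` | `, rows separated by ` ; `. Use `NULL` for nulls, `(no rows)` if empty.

cheap | 7 ; pricey | 7

Bucket rows by duration < 253 → 'cheap' else 'pricey'; count each bucket.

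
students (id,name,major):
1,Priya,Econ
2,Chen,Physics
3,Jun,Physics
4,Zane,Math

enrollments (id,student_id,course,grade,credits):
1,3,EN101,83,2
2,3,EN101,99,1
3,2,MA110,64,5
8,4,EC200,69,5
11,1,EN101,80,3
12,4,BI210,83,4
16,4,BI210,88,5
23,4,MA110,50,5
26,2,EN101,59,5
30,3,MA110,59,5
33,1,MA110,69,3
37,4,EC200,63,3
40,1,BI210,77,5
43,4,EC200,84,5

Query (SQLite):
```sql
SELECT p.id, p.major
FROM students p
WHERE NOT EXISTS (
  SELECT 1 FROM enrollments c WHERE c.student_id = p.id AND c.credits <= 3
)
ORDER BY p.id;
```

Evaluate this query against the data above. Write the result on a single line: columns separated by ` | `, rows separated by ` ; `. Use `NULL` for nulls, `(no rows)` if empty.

For each students row, check whether any enrollments with matching student_id has credits <= 3.
Keep rows where that is false.

2 | Physics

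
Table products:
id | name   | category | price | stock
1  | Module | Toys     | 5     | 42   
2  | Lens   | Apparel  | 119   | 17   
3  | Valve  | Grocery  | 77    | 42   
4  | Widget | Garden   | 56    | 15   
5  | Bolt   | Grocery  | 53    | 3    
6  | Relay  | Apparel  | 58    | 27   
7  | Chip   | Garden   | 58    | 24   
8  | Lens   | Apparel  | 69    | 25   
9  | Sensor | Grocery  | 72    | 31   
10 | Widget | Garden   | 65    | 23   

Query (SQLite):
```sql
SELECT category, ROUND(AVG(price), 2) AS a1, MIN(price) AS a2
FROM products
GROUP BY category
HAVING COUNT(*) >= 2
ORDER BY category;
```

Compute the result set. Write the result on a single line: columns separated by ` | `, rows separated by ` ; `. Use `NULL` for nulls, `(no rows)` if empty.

Apparel | 82 | 58 ; Garden | 59.67 | 56 ; Grocery | 67.33 | 53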